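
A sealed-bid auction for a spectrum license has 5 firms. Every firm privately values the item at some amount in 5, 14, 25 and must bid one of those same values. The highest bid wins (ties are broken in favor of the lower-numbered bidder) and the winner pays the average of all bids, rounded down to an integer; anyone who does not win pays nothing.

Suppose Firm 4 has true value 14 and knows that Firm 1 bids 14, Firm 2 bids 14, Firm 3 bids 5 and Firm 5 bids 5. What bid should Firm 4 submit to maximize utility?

Bid 5: loses, pays 0, utility 0.
Bid 14: loses, pays 0, utility 0.
Bid 25: wins, pays 12, utility 14 - 12 = 2.
The best choice is 25 with utility 2.

25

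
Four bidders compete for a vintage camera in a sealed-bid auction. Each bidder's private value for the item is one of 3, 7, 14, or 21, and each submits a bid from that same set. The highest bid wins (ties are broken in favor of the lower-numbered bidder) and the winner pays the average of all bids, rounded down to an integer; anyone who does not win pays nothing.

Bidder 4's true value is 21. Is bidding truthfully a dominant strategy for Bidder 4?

Consider the case where Bidder 1 bids 3, Bidder 2 bids 3 and Bidder 3 bids 3.
Truthful bid 21: wins, pays 7, utility 21 - 7 = 14.
Bid 7 instead: wins, pays 4, utility 21 - 4 = 17.
Since 17 > 14, bidding 7 is strictly better here, so truthful bidding is not dominant.

No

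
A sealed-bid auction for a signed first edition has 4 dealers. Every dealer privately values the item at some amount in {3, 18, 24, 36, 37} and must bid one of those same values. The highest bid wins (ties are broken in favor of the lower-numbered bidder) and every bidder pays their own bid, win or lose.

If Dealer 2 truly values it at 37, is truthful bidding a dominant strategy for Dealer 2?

Consider the case where Dealer 1 bids 3, Dealer 3 bids 3 and Dealer 4 bids 3.
Truthful bid 37: wins, pays 37, utility 37 - 37 = 0.
Bid 18 instead: wins, pays 18, utility 37 - 18 = 19.
Since 19 > 0, bidding 18 is strictly better here, so truthful bidding is not dominant.

No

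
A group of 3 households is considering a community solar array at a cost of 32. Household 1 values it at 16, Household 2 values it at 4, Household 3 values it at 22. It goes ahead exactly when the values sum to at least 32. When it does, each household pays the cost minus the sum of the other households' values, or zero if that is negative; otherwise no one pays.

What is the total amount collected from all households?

Total value 42 ≥ cost 32, so it is built.
Household 1: others sum to 26; max(0, 32 - 26) = 6.
Household 2: others sum to 38; max(0, 32 - 38) = 0.
Household 3: others sum to 20; max(0, 32 - 20) = 12.
Total collected = 6 + 0 + 12 = 18.

18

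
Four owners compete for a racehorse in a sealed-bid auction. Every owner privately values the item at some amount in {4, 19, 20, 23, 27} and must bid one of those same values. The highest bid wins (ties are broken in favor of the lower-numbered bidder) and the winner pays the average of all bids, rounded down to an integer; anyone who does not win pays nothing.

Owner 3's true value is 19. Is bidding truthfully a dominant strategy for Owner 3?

Consider the case where Owner 1 bids 4, Owner 2 bids 4 and Owner 4 bids 20.
Truthful bid 19: loses, pays 0, utility 0.
Bid 20 instead: wins, pays 12, utility 19 - 12 = 7.
Since 7 > 0, bidding 20 is strictly better here, so truthful bidding is not dominant.

No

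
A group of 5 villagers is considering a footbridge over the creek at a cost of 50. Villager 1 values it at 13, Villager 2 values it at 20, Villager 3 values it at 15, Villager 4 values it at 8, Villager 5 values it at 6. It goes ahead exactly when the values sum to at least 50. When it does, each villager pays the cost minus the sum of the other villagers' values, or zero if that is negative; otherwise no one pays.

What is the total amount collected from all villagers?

12

Total value 62 ≥ cost 50, so it is built.
Villager 1: others sum to 49; max(0, 50 - 49) = 1.
Villager 2: others sum to 42; max(0, 50 - 42) = 8.
Villager 3: others sum to 47; max(0, 50 - 47) = 3.
Villager 4: others sum to 54; max(0, 50 - 54) = 0.
Villager 5: others sum to 56; max(0, 50 - 56) = 0.
Total collected = 1 + 8 + 3 + 0 + 0 = 12.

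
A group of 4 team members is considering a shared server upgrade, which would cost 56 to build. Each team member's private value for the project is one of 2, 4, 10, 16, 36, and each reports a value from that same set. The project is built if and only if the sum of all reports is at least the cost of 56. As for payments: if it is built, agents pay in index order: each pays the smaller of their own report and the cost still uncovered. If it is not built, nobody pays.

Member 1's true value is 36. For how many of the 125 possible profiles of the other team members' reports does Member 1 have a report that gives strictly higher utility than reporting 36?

Others report (2, 2, 36): truth gives 0; report 16 gives 20 > 0. Violating.
Others report (2, 4, 36): truth gives 0; report 16 gives 20 > 0. Violating.
Others report (2, 10, 36): truth gives 0; report 10 gives 26 > 0. Violating.
Others report (2, 16, 36): truth gives 0; report 2 gives 34 > 0. Violating.
Others report (2, 2, 2): truth gives 0; no alternative beats it.
Others report (2, 2, 4): truth gives 0; no alternative beats it.
(Checking all 125 profiles: 65 have a profitable deviation, 60 do not.)

65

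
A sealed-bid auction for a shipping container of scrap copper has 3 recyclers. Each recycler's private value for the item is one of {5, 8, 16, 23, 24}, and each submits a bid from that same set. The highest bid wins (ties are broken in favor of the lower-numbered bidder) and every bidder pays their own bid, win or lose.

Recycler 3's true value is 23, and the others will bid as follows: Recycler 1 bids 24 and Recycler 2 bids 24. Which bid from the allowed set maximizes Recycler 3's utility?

5

Bid 5: loses but pays 5, utility -5.
Bid 8: loses but pays 8, utility -8.
Bid 16: loses but pays 16, utility -16.
Bid 23: loses but pays 23, utility -23.
Bid 24: loses but pays 24, utility -24.
The best choice is 5 with utility -5.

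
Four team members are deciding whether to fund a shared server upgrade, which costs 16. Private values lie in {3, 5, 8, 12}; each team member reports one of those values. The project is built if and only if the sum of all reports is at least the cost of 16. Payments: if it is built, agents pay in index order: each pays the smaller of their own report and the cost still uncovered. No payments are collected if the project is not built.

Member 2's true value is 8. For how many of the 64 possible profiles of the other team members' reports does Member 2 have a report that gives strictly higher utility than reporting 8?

Others report (3, 3, 5): truth gives 0; report 5 gives 3 > 0. Violating.
Others report (3, 3, 8): truth gives 0; report 3 gives 5 > 0. Violating.
Others report (3, 3, 12): truth gives 0; report 3 gives 5 > 0. Violating.
Others report (3, 5, 3): truth gives 0; report 5 gives 3 > 0. Violating.
Others report (3, 3, 3): truth gives 0; no alternative beats it.
(Checking all 64 profiles: 63 have a profitable deviation, 1 does not.)

63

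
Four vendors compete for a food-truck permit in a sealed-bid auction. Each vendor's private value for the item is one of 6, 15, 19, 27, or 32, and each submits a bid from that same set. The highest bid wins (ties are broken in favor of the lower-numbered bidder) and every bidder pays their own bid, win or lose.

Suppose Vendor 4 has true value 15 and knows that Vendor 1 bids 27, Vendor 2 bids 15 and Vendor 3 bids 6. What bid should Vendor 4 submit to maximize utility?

Bid 6: loses but pays 6, utility -6.
Bid 15: loses but pays 15, utility -15.
Bid 19: loses but pays 19, utility -19.
Bid 27: loses but pays 27, utility -27.
Bid 32: wins, pays 32, utility 15 - 32 = -17.
The best choice is 6 with utility -6.

6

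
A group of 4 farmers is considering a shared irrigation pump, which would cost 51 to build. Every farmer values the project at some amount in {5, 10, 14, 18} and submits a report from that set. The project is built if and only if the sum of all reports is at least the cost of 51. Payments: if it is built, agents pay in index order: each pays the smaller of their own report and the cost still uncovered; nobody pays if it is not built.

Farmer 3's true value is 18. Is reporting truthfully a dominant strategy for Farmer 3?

Consider the case where Farmer 1 reports 5, Farmer 2 reports 14 and Farmer 4 reports 18.
Truthful report 18: project built, pays 18, utility 18 - 18 = 0.
Report 14 instead: project built, pays 14, utility 18 - 14 = 4.
Since 4 > 0, reporting 14 is strictly better here, so truthful reporting is not dominant.

No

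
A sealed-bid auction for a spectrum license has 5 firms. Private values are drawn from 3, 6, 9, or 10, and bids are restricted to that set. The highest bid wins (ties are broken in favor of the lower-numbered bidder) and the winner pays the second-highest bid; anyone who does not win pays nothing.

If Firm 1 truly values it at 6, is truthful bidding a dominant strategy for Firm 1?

Check each profile of the others' bids and compare truth against every alternative bid.
Others bid (3, 3, 3, 3): truth gives 3, best alternative gives 3.
Others bid (3, 3, 3, 6): truth gives 0, best alternative gives 0.
Others bid (3, 3, 3, 9): truth gives 0, best alternative gives 0.
Others bid (3, 3, 3, 10): truth gives 0, best alternative gives 0.
Others bid (3, 3, 6, 3): truth gives 0, best alternative gives 0.
Others bid (3, 3, 6, 6): truth gives 0, best alternative gives 0.
(Remaining 250 profiles checked similarly; truth is weakly best in each.)
In every case the truthful bid is at least as good as any alternative, so it is a dominant strategy.

Yes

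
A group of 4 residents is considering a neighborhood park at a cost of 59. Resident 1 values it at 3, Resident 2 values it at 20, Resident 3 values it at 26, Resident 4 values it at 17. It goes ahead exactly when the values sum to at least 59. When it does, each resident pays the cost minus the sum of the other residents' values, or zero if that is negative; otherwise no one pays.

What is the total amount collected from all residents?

Total value 66 ≥ cost 59, so it is built.
Resident 1: others sum to 63; max(0, 59 - 63) = 0.
Resident 2: others sum to 46; max(0, 59 - 46) = 13.
Resident 3: others sum to 40; max(0, 59 - 40) = 19.
Resident 4: others sum to 49; max(0, 59 - 49) = 10.
Total collected = 0 + 13 + 19 + 10 = 42.

42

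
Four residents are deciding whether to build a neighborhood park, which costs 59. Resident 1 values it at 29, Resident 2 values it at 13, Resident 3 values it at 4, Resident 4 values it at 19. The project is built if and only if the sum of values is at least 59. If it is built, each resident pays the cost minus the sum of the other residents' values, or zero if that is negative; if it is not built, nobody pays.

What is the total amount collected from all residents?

43

Total value 65 ≥ cost 59, so it is built.
Resident 1: others sum to 36; max(0, 59 - 36) = 23.
Resident 2: others sum to 52; max(0, 59 - 52) = 7.
Resident 3: others sum to 61; max(0, 59 - 61) = 0.
Resident 4: others sum to 46; max(0, 59 - 46) = 13.
Total collected = 23 + 7 + 0 + 13 = 43.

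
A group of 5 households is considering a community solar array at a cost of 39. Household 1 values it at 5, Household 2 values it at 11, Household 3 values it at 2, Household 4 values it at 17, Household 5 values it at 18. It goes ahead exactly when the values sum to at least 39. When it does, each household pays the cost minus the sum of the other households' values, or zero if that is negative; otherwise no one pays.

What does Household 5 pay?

Total value 53 ≥ cost 39, so the project is built.
The other households' values sum to 35.
Cost minus that sum is 39 - 35 = 4.

4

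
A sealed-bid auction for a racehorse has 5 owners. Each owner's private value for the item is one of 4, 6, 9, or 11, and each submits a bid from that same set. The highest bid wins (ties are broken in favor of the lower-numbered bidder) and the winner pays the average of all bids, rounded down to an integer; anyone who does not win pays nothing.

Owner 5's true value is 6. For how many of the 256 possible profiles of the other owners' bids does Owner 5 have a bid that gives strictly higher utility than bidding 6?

10

Others bid (4, 4, 4, 6): truth gives 0; bid 9 gives 1 > 0. Violating.
Others bid (4, 4, 6, 4): truth gives 0; bid 9 gives 1 > 0. Violating.
Others bid (4, 4, 6, 6): truth gives 0; bid 9 gives 1 > 0. Violating.
Others bid (4, 6, 4, 4): truth gives 0; bid 9 gives 1 > 0. Violating.
Others bid (4, 4, 4, 4): truth gives 2; no alternative beats it.
Others bid (4, 4, 4, 9): truth gives 0; no alternative beats it.
(Checking all 256 profiles: 10 have a profitable deviation, 246 do not.)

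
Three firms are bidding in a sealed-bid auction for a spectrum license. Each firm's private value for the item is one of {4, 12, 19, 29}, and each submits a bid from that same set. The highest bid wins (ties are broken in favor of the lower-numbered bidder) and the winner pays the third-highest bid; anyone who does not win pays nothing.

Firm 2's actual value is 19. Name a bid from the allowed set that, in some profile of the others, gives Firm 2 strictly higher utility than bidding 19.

29

Suppose Firm 1 bids 4 and Firm 3 bids 29.
Bid 19: loses, pays 0, utility 0.
Bid 29: wins, pays 4, utility 19 - 4 = 15.
So bidding 29 beats truth here (15 > 0).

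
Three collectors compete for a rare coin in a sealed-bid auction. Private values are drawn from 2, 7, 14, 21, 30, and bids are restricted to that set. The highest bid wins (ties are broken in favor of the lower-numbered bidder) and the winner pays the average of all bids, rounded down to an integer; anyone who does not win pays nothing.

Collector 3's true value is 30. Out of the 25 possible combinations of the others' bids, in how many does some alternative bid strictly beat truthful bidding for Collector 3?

Others bid (2, 2): truth gives 19; bid 7 gives 27 > 19. Violating.
Others bid (2, 7): truth gives 17; bid 14 gives 23 > 17. Violating.
Others bid (2, 14): truth gives 15; bid 21 gives 18 > 15. Violating.
Others bid (7, 2): truth gives 17; bid 14 gives 23 > 17. Violating.
Others bid (2, 21): truth gives 13; no alternative beats it.
Others bid (2, 30): truth gives 0; no alternative beats it.
(Checking all 25 profiles: 9 have a profitable deviation, 16 do not.)

9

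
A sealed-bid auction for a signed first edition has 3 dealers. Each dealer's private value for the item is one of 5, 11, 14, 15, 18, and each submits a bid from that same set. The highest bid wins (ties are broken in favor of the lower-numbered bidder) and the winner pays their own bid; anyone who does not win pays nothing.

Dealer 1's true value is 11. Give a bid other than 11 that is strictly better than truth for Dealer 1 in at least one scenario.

5

Suppose Dealer 2 bids 5 and Dealer 3 bids 5.
Bid 11: wins, pays 11, utility 11 - 11 = 0.
Bid 5: wins, pays 5, utility 11 - 5 = 6.
So bidding 5 beats truth here (6 > 0).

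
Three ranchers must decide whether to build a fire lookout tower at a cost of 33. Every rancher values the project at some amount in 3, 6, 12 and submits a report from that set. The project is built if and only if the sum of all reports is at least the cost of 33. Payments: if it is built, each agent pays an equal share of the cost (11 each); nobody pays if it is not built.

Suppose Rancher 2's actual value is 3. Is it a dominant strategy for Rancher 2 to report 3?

Yes

Check each profile of the others' reports and compare truth against every alternative report.
Others report (3, 3): truth gives 0, best alternative gives 0.
Others report (3, 6): truth gives 0, best alternative gives 0.
Others report (3, 12): truth gives 0, best alternative gives 0.
Others report (6, 3): truth gives 0, best alternative gives 0.
Others report (6, 6): truth gives 0, best alternative gives 0.
Others report (6, 12): truth gives 0, best alternative gives 0.
(Remaining 3 profiles checked similarly; truth is weakly best in each.)
In every case the truthful report is at least as good as any alternative, so it is a dominant strategy.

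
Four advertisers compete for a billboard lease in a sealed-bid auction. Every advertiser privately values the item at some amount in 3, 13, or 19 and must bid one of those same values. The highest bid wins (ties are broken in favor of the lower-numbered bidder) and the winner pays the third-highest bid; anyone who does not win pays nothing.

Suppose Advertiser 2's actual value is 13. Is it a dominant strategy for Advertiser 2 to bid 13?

No

Consider the case where Advertiser 1 bids 3, Advertiser 3 bids 3 and Advertiser 4 bids 19.
Truthful bid 13: loses, pays 0, utility 0.
Bid 19 instead: wins, pays 3, utility 13 - 3 = 10.
Since 10 > 0, bidding 19 is strictly better here, so truthful bidding is not dominant.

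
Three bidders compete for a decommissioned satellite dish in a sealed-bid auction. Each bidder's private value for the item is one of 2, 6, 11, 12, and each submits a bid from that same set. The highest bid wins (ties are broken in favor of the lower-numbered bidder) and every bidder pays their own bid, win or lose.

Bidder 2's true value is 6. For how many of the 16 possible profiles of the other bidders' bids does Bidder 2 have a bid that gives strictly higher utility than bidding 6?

14

Others bid (2, 11): truth gives -6; bid 2 gives -2 > -6. Violating.
Others bid (2, 12): truth gives -6; bid 2 gives -2 > -6. Violating.
Others bid (6, 2): truth gives -6; bid 2 gives -2 > -6. Violating.
Others bid (6, 6): truth gives -6; bid 2 gives -2 > -6. Violating.
Others bid (2, 2): truth gives 0; no alternative beats it.
Others bid (2, 6): truth gives 0; no alternative beats it.
(Checking all 16 profiles: 14 have a profitable deviation, 2 do not.)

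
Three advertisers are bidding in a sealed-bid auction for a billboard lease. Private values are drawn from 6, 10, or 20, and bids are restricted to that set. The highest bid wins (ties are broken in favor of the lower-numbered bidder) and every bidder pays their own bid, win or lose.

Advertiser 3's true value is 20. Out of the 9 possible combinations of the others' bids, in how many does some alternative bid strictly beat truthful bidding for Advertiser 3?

Others bid (6, 6): truth gives 0; bid 10 gives 10 > 0. Violating.
Others bid (6, 20): truth gives -20; bid 6 gives -6 > -20. Violating.
Others bid (10, 20): truth gives -20; bid 6 gives -6 > -20. Violating.
Others bid (20, 6): truth gives -20; bid 6 gives -6 > -20. Violating.
Others bid (6, 10): truth gives 0; no alternative beats it.
Others bid (10, 6): truth gives 0; no alternative beats it.
(Checking all 9 profiles: 6 have a profitable deviation, 3 do not.)

6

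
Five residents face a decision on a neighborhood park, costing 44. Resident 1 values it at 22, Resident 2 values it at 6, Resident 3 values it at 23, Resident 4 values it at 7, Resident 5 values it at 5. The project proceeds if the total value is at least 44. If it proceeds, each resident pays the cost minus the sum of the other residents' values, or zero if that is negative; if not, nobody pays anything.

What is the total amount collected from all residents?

7

Total value 63 ≥ cost 44, so it is built.
Resident 1: others sum to 41; max(0, 44 - 41) = 3.
Resident 2: others sum to 57; max(0, 44 - 57) = 0.
Resident 3: others sum to 40; max(0, 44 - 40) = 4.
Resident 4: others sum to 56; max(0, 44 - 56) = 0.
Resident 5: others sum to 58; max(0, 44 - 58) = 0.
Total collected = 3 + 0 + 4 + 0 + 0 = 7.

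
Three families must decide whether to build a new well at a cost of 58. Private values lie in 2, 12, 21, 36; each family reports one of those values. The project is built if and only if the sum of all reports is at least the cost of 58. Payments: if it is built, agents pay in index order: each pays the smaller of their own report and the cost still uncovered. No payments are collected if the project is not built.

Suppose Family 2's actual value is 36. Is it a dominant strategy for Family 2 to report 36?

Consider the case where Family 1 reports 2 and Family 3 reports 36.
Truthful report 36: project built, pays 36, utility 36 - 36 = 0.
Report 21 instead: project built, pays 21, utility 36 - 21 = 15.
Since 15 > 0, reporting 21 is strictly better here, so truthful reporting is not dominant.

No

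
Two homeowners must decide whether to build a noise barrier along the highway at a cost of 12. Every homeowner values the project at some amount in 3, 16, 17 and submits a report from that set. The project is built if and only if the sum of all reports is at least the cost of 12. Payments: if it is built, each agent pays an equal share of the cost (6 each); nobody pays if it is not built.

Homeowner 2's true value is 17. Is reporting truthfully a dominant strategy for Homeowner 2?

Yes

Check each profile of the others' reports and compare truth against every alternative report.
Others report (3): truth gives 11, best alternative gives 11.
Others report (16): truth gives 11, best alternative gives 11.
Others report (17): truth gives 11, best alternative gives 11.
In every case the truthful report is at least as good as any alternative, so it is a dominant strategy.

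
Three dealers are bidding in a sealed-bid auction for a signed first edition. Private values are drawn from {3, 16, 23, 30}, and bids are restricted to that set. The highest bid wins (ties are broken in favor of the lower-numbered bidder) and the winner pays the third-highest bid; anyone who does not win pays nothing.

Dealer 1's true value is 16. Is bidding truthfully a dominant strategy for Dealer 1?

No

Consider the case where Dealer 2 bids 3 and Dealer 3 bids 23.
Truthful bid 16: loses, pays 0, utility 0.
Bid 23 instead: wins, pays 3, utility 16 - 3 = 13.
Since 13 > 0, bidding 23 is strictly better here, so truthful bidding is not dominant.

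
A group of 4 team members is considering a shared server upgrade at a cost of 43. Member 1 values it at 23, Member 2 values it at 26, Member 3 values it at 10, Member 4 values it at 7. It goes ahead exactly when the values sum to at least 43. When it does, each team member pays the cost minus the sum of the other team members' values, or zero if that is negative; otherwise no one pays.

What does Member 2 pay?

Total value 66 ≥ cost 43, so the project is built.
The other team members' values sum to 40.
Cost minus that sum is 43 - 40 = 3.

3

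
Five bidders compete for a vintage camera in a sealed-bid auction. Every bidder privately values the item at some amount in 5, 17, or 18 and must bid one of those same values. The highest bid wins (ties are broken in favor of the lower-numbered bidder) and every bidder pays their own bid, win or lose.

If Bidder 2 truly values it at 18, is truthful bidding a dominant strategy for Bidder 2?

Consider the case where Bidder 1 bids 5, Bidder 3 bids 5, Bidder 4 bids 5 and Bidder 5 bids 5.
Truthful bid 18: wins, pays 18, utility 18 - 18 = 0.
Bid 17 instead: wins, pays 17, utility 18 - 17 = 1.
Since 1 > 0, bidding 17 is strictly better here, so truthful bidding is not dominant.

No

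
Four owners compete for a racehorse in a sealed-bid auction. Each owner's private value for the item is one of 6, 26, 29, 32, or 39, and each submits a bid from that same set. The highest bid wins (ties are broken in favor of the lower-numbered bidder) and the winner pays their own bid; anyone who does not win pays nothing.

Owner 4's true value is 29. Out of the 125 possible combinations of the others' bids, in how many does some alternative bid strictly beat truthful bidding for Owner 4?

Others bid (6, 6, 6): truth gives 0; bid 26 gives 3 > 0. Violating.
Others bid (6, 6, 26): truth gives 0; no alternative beats it.
Others bid (6, 6, 29): truth gives 0; no alternative beats it.
(Checking all 125 profiles: 1 has a profitable deviation, 124 do not.)

1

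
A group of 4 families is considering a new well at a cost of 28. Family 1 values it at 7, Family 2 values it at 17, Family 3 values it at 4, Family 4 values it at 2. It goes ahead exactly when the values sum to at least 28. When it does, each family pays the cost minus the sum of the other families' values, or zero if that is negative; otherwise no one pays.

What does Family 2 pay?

15

Total value 30 ≥ cost 28, so the project is built.
The other families' values sum to 13.
Cost minus that sum is 28 - 13 = 15.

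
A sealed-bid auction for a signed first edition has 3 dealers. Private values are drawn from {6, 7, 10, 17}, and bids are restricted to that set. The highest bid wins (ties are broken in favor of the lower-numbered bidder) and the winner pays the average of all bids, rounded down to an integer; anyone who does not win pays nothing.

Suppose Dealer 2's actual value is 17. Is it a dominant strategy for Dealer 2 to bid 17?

Consider the case where Dealer 1 bids 6 and Dealer 3 bids 6.
Truthful bid 17: wins, pays 9, utility 17 - 9 = 8.
Bid 7 instead: wins, pays 6, utility 17 - 6 = 11.
Since 11 > 8, bidding 7 is strictly better here, so truthful bidding is not dominant.

No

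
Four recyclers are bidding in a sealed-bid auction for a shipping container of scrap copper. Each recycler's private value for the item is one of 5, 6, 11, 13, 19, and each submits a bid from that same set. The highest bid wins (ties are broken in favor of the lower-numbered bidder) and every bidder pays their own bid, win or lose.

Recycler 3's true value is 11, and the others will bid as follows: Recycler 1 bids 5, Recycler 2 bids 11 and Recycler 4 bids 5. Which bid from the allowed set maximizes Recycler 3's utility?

Bid 5: loses but pays 5, utility -5.
Bid 6: loses but pays 6, utility -6.
Bid 11: loses but pays 11, utility -11.
Bid 13: wins, pays 13, utility 11 - 13 = -2.
Bid 19: wins, pays 19, utility 11 - 19 = -8.
The best choice is 13 with utility -2.

13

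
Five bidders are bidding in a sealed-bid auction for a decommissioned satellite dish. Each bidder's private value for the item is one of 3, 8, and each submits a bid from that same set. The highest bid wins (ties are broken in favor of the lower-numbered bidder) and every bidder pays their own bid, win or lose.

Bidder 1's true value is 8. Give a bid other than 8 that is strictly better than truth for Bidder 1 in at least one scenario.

3

Suppose Bidder 2 bids 3, Bidder 3 bids 3, Bidder 4 bids 3 and Bidder 5 bids 3.
Bid 8: wins, pays 8, utility 8 - 8 = 0.
Bid 3: wins, pays 3, utility 8 - 3 = 5.
So bidding 3 beats truth here (5 > 0).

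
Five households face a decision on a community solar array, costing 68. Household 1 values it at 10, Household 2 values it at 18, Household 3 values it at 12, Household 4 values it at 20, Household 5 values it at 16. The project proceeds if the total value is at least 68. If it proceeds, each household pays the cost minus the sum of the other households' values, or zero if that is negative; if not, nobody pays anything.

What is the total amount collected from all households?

36

Total value 76 ≥ cost 68, so it is built.
Household 1: others sum to 66; max(0, 68 - 66) = 2.
Household 2: others sum to 58; max(0, 68 - 58) = 10.
Household 3: others sum to 64; max(0, 68 - 64) = 4.
Household 4: others sum to 56; max(0, 68 - 56) = 12.
Household 5: others sum to 60; max(0, 68 - 60) = 8.
Total collected = 2 + 10 + 4 + 12 + 8 = 36.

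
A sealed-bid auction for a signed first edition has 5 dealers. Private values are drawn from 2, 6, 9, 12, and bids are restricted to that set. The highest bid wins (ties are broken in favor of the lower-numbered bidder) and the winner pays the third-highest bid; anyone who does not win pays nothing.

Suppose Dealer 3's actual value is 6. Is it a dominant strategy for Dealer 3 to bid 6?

Consider the case where Dealer 1 bids 2, Dealer 2 bids 2, Dealer 4 bids 2 and Dealer 5 bids 9.
Truthful bid 6: loses, pays 0, utility 0.
Bid 9 instead: wins, pays 2, utility 6 - 2 = 4.
Since 4 > 0, bidding 9 is strictly better here, so truthful bidding is not dominant.

No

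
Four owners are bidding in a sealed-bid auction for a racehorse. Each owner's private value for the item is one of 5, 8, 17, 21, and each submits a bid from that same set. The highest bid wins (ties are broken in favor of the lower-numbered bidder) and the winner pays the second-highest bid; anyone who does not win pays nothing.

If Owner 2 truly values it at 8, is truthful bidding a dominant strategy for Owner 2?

Check each profile of the others' bids and compare truth against every alternative bid.
Others bid (5, 5, 5): truth gives 3, best alternative gives 3.
Others bid (5, 5, 8): truth gives 0, best alternative gives 0.
Others bid (5, 5, 17): truth gives 0, best alternative gives 0.
Others bid (5, 5, 21): truth gives 0, best alternative gives 0.
Others bid (5, 8, 5): truth gives 0, best alternative gives 0.
Others bid (5, 8, 8): truth gives 0, best alternative gives 0.
(Remaining 58 profiles checked similarly; truth is weakly best in each.)
In every case the truthful bid is at least as good as any alternative, so it is a dominant strategy.

Yes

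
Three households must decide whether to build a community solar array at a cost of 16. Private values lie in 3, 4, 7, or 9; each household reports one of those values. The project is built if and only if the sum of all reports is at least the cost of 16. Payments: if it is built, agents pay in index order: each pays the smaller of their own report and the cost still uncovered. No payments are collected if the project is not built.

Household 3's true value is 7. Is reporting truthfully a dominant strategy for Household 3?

Yes

Check each profile of the others' reports and compare truth against every alternative report.
Others report (7, 9): truth gives 7, best alternative gives 7.
Others report (9, 7): truth gives 7, best alternative gives 7.
Others report (9, 9): truth gives 7, best alternative gives 7.
Others report (7, 7): truth gives 5, best alternative gives 5.
Others report (4, 9): truth gives 4, best alternative gives 4.
Others report (9, 4): truth gives 4, best alternative gives 4.
(Remaining 10 profiles checked similarly; truth is weakly best in each.)
In every case the truthful report is at least as good as any alternative, so it is a dominant strategy.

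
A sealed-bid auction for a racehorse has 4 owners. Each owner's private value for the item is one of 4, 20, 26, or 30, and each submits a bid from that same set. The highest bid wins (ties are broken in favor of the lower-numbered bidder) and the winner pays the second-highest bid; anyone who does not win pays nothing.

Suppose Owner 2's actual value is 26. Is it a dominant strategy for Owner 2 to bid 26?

Yes

Check each profile of the others' bids and compare truth against every alternative bid.
Others bid (4, 4, 4): truth gives 22, best alternative gives 22.
Others bid (4, 4, 20): truth gives 6, best alternative gives 6.
Others bid (4, 20, 4): truth gives 6, best alternative gives 6.
Others bid (4, 20, 20): truth gives 6, best alternative gives 6.
Others bid (20, 4, 4): truth gives 6, best alternative gives 6.
Others bid (20, 4, 20): truth gives 6, best alternative gives 6.
(Remaining 58 profiles checked similarly; truth is weakly best in each.)
In every case the truthful bid is at least as good as any alternative, so it is a dominant strategy.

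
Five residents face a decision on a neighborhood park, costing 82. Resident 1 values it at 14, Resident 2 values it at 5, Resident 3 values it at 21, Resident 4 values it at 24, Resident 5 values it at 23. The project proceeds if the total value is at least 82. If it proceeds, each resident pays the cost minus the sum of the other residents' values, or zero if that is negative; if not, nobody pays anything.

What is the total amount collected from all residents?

62

Total value 87 ≥ cost 82, so it is built.
Resident 1: others sum to 73; max(0, 82 - 73) = 9.
Resident 2: others sum to 82; max(0, 82 - 82) = 0.
Resident 3: others sum to 66; max(0, 82 - 66) = 16.
Resident 4: others sum to 63; max(0, 82 - 63) = 19.
Resident 5: others sum to 64; max(0, 82 - 64) = 18.
Total collected = 9 + 0 + 16 + 19 + 18 = 62.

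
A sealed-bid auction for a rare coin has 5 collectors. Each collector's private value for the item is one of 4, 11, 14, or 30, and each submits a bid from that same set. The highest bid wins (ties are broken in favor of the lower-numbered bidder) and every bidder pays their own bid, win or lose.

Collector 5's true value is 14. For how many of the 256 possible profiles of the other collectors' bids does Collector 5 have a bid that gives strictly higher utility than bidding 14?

241

Others bid (4, 4, 4, 4): truth gives 0; bid 11 gives 3 > 0. Violating.
Others bid (4, 4, 4, 14): truth gives -14; bid 4 gives -4 > -14. Violating.
Others bid (4, 4, 4, 30): truth gives -14; bid 4 gives -4 > -14. Violating.
Others bid (4, 4, 11, 14): truth gives -14; bid 4 gives -4 > -14. Violating.
Others bid (4, 4, 4, 11): truth gives 0; no alternative beats it.
Others bid (4, 4, 11, 4): truth gives 0; no alternative beats it.
(Checking all 256 profiles: 241 have a profitable deviation, 15 do not.)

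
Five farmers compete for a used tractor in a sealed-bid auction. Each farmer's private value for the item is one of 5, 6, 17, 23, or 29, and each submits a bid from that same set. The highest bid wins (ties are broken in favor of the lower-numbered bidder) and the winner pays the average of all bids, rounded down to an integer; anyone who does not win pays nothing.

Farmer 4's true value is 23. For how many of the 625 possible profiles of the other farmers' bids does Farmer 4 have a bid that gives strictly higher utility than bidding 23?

Others bid (5, 5, 5, 5): truth gives 15; bid 6 gives 18 > 15. Violating.
Others bid (5, 5, 5, 6): truth gives 15; bid 6 gives 18 > 15. Violating.
Others bid (5, 5, 5, 17): truth gives 12; bid 17 gives 14 > 12. Violating.
Others bid (5, 5, 5, 29): truth gives 0; bid 29 gives 9 > 0. Violating.
Others bid (5, 5, 5, 23): truth gives 11; no alternative beats it.
Others bid (5, 5, 6, 23): truth gives 11; no alternative beats it.
(Checking all 625 profiles: 224 have a profitable deviation, 401 do not.)

224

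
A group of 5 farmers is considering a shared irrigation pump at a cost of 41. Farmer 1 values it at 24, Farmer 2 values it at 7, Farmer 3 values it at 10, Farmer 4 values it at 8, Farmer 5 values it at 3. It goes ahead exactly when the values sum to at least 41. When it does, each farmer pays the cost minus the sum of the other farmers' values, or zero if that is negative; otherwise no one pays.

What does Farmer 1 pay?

13

Total value 52 ≥ cost 41, so the project is built.
The other farmers' values sum to 28.
Cost minus that sum is 41 - 28 = 13.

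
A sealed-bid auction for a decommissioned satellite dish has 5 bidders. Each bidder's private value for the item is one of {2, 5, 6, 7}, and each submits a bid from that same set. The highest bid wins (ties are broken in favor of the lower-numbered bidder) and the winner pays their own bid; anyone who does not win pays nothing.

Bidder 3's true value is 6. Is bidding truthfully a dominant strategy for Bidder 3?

Consider the case where Bidder 1 bids 2, Bidder 2 bids 2, Bidder 4 bids 2 and Bidder 5 bids 2.
Truthful bid 6: wins, pays 6, utility 6 - 6 = 0.
Bid 5 instead: wins, pays 5, utility 6 - 5 = 1.
Since 1 > 0, bidding 5 is strictly better here, so truthful bidding is not dominant.

No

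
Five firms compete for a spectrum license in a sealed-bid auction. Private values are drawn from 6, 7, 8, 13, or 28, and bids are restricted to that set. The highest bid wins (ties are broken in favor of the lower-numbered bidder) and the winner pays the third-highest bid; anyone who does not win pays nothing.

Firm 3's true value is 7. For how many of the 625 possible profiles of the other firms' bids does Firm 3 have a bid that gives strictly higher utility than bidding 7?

12

Others bid (6, 6, 6, 8): truth gives 0; bid 8 gives 1 > 0. Violating.
Others bid (6, 6, 6, 13): truth gives 0; bid 13 gives 1 > 0. Violating.
Others bid (6, 6, 6, 28): truth gives 0; bid 28 gives 1 > 0. Violating.
Others bid (6, 6, 8, 6): truth gives 0; bid 8 gives 1 > 0. Violating.
Others bid (6, 6, 6, 6): truth gives 1; no alternative beats it.
Others bid (6, 6, 6, 7): truth gives 1; no alternative beats it.
(Checking all 625 profiles: 12 have a profitable deviation, 613 do not.)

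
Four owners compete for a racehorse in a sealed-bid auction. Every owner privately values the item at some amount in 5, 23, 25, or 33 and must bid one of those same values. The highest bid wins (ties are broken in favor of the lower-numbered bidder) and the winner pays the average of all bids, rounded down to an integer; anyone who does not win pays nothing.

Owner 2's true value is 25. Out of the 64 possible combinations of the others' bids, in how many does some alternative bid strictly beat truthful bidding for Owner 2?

17

Others bid (5, 5, 5): truth gives 15; bid 23 gives 16 > 15. Violating.
Others bid (5, 5, 33): truth gives 0; bid 33 gives 6 > 0. Violating.
Others bid (5, 23, 23): truth gives 6; bid 23 gives 7 > 6. Violating.
Others bid (5, 23, 33): truth gives 0; bid 33 gives 2 > 0. Violating.
Others bid (5, 5, 23): truth gives 11; no alternative beats it.
Others bid (5, 5, 25): truth gives 10; no alternative beats it.
(Checking all 64 profiles: 17 have a profitable deviation, 47 do not.)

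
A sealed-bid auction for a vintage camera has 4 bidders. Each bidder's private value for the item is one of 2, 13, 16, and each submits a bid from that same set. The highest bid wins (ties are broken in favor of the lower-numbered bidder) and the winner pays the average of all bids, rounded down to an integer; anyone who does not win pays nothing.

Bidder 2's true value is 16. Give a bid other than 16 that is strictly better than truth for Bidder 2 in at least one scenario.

13

Suppose Bidder 1 bids 2, Bidder 3 bids 2 and Bidder 4 bids 2.
Bid 16: wins, pays 5, utility 16 - 5 = 11.
Bid 13: wins, pays 4, utility 16 - 4 = 12.
So bidding 13 beats truth here (12 > 11).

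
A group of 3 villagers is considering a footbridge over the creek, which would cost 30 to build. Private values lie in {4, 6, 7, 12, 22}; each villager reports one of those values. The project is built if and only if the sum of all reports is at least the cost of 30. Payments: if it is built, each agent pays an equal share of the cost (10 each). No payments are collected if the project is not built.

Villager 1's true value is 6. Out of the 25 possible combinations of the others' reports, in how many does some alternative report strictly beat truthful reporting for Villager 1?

Others report (12, 12): truth gives -4; report 4 gives 0 > -4. Violating.
Others report (4, 4): truth gives 0; no alternative beats it.
Others report (4, 6): truth gives 0; no alternative beats it.
(Checking all 25 profiles: 1 has a profitable deviation, 24 do not.)

1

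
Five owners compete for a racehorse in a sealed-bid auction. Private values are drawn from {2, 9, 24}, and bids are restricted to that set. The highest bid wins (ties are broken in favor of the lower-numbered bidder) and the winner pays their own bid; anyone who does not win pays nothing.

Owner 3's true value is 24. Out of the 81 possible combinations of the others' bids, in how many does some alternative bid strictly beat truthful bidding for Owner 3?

Others bid (2, 2, 2, 2): truth gives 0; bid 9 gives 15 > 0. Violating.
Others bid (2, 2, 2, 9): truth gives 0; bid 9 gives 15 > 0. Violating.
Others bid (2, 2, 9, 2): truth gives 0; bid 9 gives 15 > 0. Violating.
Others bid (2, 2, 9, 9): truth gives 0; bid 9 gives 15 > 0. Violating.
Others bid (2, 2, 2, 24): truth gives 0; no alternative beats it.
Others bid (2, 2, 9, 24): truth gives 0; no alternative beats it.
(Checking all 81 profiles: 4 have a profitable deviation, 77 do not.)

4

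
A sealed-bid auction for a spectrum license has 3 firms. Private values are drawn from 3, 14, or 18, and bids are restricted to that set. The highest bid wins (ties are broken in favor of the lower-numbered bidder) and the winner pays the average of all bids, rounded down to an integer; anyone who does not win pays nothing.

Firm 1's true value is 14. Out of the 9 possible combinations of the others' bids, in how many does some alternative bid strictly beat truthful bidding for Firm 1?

3

Others bid (3, 3): truth gives 8; bid 3 gives 11 > 8. Violating.
Others bid (3, 18): truth gives 0; bid 18 gives 1 > 0. Violating.
Others bid (18, 3): truth gives 0; bid 18 gives 1 > 0. Violating.
Others bid (3, 14): truth gives 4; no alternative beats it.
Others bid (14, 3): truth gives 4; no alternative beats it.
(Checking all 9 profiles: 3 have a profitable deviation, 6 do not.)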